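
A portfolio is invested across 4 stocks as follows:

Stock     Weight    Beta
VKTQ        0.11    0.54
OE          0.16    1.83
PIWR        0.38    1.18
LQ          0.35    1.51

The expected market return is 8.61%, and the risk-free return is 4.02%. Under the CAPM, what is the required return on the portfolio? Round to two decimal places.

β_P = Σ w_i β_i = 0.11×0.54 + 0.16×1.83 + 0.38×1.18 + 0.35×1.51 = 1.3291
MRP = 8.61% − 4.02% = 4.59%
E(R_P) = R_f + β_P × MRP = 4.02% + 1.3291 × 4.59% = 10.12%

10.12%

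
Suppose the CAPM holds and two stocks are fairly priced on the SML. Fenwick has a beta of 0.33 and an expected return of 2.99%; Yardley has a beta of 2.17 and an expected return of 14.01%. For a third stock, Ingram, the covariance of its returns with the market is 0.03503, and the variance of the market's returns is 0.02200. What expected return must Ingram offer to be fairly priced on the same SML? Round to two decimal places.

10.55%

MRP = (14.01% − 2.99%) / (2.17 − 0.33) = 5.9891%
R_f = 2.99% − 0.33 × 5.9891% = 1.0136%
β_Ingram = Cov / Var(R_m) = 0.03503 / 0.02200 = 1.5923
E(R_Ingram) = R_f + β × MRP = 1.0136% + 1.5923 × 5.9891% = 10.55%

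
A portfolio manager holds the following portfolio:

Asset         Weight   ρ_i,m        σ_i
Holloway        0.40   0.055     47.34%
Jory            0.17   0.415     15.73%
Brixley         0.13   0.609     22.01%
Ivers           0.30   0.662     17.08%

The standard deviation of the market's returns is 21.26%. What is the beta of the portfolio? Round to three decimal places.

0.343

β_Holloway = 0.055 × 47.34% / 21.26% = 0.1225
β_Jory = 0.415 × 15.73% / 21.26% = 0.3071
β_Brixley = 0.609 × 22.01% / 21.26% = 0.6305
β_Ivers = 0.662 × 17.08% / 21.26% = 0.5318
β_P = Σ w_i β_i = 0.40×0.1225 + 0.17×0.3071 + 0.13×0.6305 + 0.30×0.5318 = 0.3427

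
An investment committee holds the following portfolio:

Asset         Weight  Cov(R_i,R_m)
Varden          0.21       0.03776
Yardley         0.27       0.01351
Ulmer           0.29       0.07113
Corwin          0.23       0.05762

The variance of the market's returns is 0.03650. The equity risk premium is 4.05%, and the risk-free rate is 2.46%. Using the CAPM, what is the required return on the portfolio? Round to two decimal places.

β_Varden = 0.03776 / 0.03650 = 1.0345
β_Yardley = 0.01351 / 0.03650 = 0.3701
β_Ulmer = 0.07113 / 0.03650 = 1.9488
β_Corwin = 0.05762 / 0.03650 = 1.5786
β_P = Σ w_i β_i = 0.21×1.0345 + 0.27×0.3701 + 0.29×1.9488 + 0.23×1.5786 = 1.2454
E(R_P) = R_f + β_P × MRP = 2.46% + 1.2454 × 4.05% = 7.50%

7.50%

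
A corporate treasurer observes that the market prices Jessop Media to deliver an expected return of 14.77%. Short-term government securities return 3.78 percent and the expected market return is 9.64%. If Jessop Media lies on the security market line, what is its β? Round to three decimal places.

MRP = 9.64% − 3.78% = 5.86%
β = (E(R) − R_f) / MRP = (14.77% − 3.78%) / 5.86% = 10.99% / 5.86% = 1.875

1.875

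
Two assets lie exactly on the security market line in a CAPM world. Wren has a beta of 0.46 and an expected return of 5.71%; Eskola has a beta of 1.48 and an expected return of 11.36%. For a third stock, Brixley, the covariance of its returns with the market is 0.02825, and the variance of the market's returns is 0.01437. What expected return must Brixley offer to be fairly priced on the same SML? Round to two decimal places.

MRP = (11.36% − 5.71%) / (1.48 − 0.46) = 5.5392%
R_f = 5.71% − 0.46 × 5.5392% = 3.1620%
β_Brixley = Cov / Var(R_m) = 0.02825 / 0.01437 = 1.9659
E(R_Brixley) = R_f + β × MRP = 3.1620% + 1.9659 × 5.5392% = 14.05%

14.05%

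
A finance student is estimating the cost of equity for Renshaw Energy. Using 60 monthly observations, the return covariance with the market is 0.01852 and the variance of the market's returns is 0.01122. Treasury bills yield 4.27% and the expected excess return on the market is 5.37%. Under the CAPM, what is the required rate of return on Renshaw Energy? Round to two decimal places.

β = Cov(R_i, R_m) / Var(R_m) = 0.01852 / 0.01122 = 1.6506
E(R) = R_f + β × MRP = 4.27% + 1.6506 × 5.37% = 13.13%

13.13%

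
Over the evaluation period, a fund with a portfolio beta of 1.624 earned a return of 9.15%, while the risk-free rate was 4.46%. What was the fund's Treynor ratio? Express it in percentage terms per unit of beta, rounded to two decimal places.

2.89%

Treynor = (R_P − R_f) / β_P = (9.15% − 4.46%) / 1.6240 = 4.69% / 1.6240 = 2.89%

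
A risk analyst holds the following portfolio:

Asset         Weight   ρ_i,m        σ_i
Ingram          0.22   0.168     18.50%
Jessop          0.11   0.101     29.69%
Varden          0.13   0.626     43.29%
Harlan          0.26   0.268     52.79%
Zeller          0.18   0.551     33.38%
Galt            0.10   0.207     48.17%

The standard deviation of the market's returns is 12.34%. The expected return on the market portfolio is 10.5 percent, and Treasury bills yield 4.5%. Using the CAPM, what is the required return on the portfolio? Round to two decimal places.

10.59%

β_Ingram = 0.168 × 18.50% / 12.34% = 0.2519
β_Jessop = 0.101 × 29.69% / 12.34% = 0.2430
β_Varden = 0.626 × 43.29% / 12.34% = 2.1961
β_Harlan = 0.268 × 52.79% / 12.34% = 1.1465
β_Zeller = 0.551 × 33.38% / 12.34% = 1.4905
β_Galt = 0.207 × 48.17% / 12.34% = 0.8080
β_P = Σ w_i β_i = 0.22×0.2519 + 0.11×0.2430 + 0.13×2.1961 + 0.26×1.1465 + 0.18×1.4905 + 0.10×0.8080 = 1.0148
MRP = 10.5% − 4.5% = 6.00%
E(R_P) = R_f + β_P × MRP = 4.5% + 1.0148 × 6.0% = 10.59%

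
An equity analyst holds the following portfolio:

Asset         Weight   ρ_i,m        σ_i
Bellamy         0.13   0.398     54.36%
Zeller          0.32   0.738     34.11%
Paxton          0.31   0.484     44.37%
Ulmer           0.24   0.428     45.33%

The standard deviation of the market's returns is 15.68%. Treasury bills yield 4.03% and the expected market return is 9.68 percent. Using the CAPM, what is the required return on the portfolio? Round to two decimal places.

12.02%

β_Bellamy = 0.398 × 54.36% / 15.68% = 1.3798
β_Zeller = 0.738 × 34.11% / 15.68% = 1.6054
β_Paxton = 0.484 × 44.37% / 15.68% = 1.3696
β_Ulmer = 0.428 × 45.33% / 15.68% = 1.2373
β_P = Σ w_i β_i = 0.13×1.3798 + 0.32×1.6054 + 0.31×1.3696 + 0.24×1.2373 = 1.4146
MRP = 9.68% − 4.03% = 5.65%
E(R_P) = R_f + β_P × MRP = 4.03% + 1.4146 × 5.65% = 12.02%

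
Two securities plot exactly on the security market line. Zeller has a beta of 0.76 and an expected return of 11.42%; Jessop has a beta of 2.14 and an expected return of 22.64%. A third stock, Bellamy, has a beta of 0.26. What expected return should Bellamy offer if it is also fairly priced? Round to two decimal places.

MRP (SML slope) = (22.64% − 11.42%) / (2.14 − 0.76) = 11.22% / 1.38 = 8.1304%
R_f (intercept) = 11.42% − 0.76 × 8.1304% = 5.2409%
E(R_Bellamy) = R_f + β × MRP = 5.2409% + 0.26 × 8.1304% = 7.35%

7.35%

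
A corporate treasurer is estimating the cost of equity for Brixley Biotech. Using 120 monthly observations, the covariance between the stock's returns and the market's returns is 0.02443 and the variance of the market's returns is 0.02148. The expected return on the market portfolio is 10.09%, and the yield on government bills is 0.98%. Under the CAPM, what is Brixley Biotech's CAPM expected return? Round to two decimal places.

11.34%

β = Cov(R_i, R_m) / Var(R_m) = 0.02443 / 0.02148 = 1.1373
MRP = 10.09% − 0.98% = 9.11%
E(R) = R_f + β × MRP = 0.98% + 1.1373 × 9.11% = 11.34%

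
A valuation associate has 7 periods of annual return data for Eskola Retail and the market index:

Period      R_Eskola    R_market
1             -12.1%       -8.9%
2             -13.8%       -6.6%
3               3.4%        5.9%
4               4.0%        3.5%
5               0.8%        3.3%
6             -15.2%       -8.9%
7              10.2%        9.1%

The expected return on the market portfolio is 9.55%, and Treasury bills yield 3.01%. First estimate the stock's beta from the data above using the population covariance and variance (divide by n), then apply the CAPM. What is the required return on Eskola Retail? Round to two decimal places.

11.72%

Mean R_i = (-12.1 − 13.8 + 3.4 + 4.0 + 0.8 − 15.2 + 10.2) / 7 = -3.2429%
Mean R_m = (-8.9 − 6.6 + 5.9 + 3.5 + 3.3 − 8.9 + 9.1) / 7 = -0.3714%
Σ(R_i − R̄_i)(R_m − R̄_m) = 455.1386  ⇒  Cov = 455.1386 / 7 = 65.0198
Σ(R_m − R̄_m)² = 341.7743  ⇒  Var(R_m) = 341.7743 / 7 = 48.8249
β = Cov / Var(R_m) = 65.0198 / 48.8249 = 1.3317
MRP = 9.55% − 3.01% = 6.54%
E(R) = R_f + β × MRP = 3.01% + 1.3317 × 6.54% = 11.72%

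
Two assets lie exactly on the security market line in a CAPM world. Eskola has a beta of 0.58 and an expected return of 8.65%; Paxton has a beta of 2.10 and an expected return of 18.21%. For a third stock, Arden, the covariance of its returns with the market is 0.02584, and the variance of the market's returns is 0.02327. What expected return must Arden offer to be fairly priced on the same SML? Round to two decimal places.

MRP = (18.21% − 8.65%) / (2.10 − 0.58) = 6.2895%
R_f = 8.65% − 0.58 × 6.2895% = 5.0021%
β_Arden = Cov / Var(R_m) = 0.02584 / 0.02327 = 1.1104
E(R_Arden) = R_f + β × MRP = 5.0021% + 1.1104 × 6.2895% = 11.99%

11.99%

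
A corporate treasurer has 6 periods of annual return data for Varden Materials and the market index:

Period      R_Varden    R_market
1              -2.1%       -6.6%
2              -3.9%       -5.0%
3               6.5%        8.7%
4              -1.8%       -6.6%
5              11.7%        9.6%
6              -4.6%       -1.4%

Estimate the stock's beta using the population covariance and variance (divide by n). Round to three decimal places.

Mean R_i = (-2.1 − 3.9 + 6.5 − 1.8 + 11.7 − 4.6) / 6 = 0.9667%
Mean R_m = (-6.6 − 5.0 + 8.7 − 6.6 + 9.6 − 1.4) / 6 = -0.2167%
Σ(R_i − R̄_i)(R_m − R̄_m) = 221.8067  ⇒  Cov = 221.8067 / 6 = 36.9678
Σ(R_m − R̄_m)² = 281.6483  ⇒  Var(R_m) = 281.6483 / 6 = 46.9414
β = Cov / Var(R_m) = 36.9678 / 46.9414 = 0.7875

0.788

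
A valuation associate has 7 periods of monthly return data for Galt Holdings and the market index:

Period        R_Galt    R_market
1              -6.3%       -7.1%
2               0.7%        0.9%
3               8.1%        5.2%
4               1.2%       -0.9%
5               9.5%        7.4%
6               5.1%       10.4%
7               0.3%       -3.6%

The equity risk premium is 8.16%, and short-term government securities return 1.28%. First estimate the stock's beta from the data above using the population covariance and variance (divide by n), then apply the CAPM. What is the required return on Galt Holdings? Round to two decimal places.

7.43%

Mean R_i = (-6.3 + 0.7 + 8.1 + 1.2 + 9.5 + 5.1 + 0.3) / 7 = 2.6571%
Mean R_m = (-7.1 + 0.9 + 5.2 − 0.9 + 7.4 + 10.4 − 3.6) / 7 = 1.7571%
Σ(R_i − R̄_i)(R_m − R̄_m) = 175.9771  ⇒  Cov = 175.9771 / 7 = 25.1396
Σ(R_m − R̄_m)² = 233.3371  ⇒  Var(R_m) = 233.3371 / 7 = 33.3339
β = Cov / Var(R_m) = 25.1396 / 33.3339 = 0.7542
E(R) = R_f + β × MRP = 1.28% + 0.7542 × 8.16% = 7.43%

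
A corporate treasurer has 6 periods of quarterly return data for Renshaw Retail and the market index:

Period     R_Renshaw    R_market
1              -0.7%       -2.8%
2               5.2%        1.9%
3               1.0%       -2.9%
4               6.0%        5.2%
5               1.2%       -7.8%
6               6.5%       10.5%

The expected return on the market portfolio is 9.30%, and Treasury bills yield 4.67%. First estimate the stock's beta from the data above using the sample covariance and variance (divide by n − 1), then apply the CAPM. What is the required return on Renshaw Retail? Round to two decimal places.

Mean R_i = (-0.7 + 5.2 + 1.0 + 6.0 + 1.2 + 6.5) / 6 = 3.2000%
Mean R_m = (-2.8 + 1.9 − 2.9 + 5.2 − 7.8 + 10.5) / 6 = 0.6833%
Σ(R_i − R̄_i)(R_m − R̄_m) = 85.9100  ⇒  Cov = 85.9100 / 5 = 17.1820
Σ(R_m − R̄_m)² = 215.1883  ⇒  Var(R_m) = 215.1883 / 5 = 43.0377
β = Cov / Var(R_m) = 17.1820 / 43.0377 = 0.3992
MRP = 9.30% − 4.67% = 4.63%
E(R) = R_f + β × MRP = 4.67% + 0.3992 × 4.63% = 6.52%

6.52%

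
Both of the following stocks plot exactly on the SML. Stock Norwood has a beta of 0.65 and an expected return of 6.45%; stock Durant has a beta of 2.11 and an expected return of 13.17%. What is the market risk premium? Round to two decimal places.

Both satisfy E(R) = R_f + β·MRP, so the slope of the SML is
MRP = (13.17% − 6.45%) / (2.11 − 0.65) = 6.72% / 1.46 = 4.6027%

4.60%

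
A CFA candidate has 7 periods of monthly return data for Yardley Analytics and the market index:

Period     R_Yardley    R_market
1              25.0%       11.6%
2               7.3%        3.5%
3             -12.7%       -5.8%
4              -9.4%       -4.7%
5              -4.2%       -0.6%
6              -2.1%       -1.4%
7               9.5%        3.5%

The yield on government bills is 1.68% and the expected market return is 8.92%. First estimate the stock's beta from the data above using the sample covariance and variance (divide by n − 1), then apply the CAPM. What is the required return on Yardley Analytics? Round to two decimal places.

Mean R_i = (25.0 + 7.3 − 12.7 − 9.4 − 4.2 − 2.1 + 9.5) / 7 = 1.9143%
Mean R_m = (11.6 + 3.5 − 5.8 − 4.7 − 0.6 − 1.4 + 3.5) / 7 = 0.8714%
Σ(R_i − R̄_i)(R_m − R̄_m) = 460.4229  ⇒  Cov = 460.4229 / 6 = 76.7372
Σ(R_m − R̄_m)² = 211.7943  ⇒  Var(R_m) = 211.7943 / 6 = 35.2991
β = Cov / Var(R_m) = 76.7372 / 35.2991 = 2.1739
MRP = 8.92% − 1.68% = 7.24%
E(R) = R_f + β × MRP = 1.68% + 2.1739 × 7.24% = 17.42%

17.42%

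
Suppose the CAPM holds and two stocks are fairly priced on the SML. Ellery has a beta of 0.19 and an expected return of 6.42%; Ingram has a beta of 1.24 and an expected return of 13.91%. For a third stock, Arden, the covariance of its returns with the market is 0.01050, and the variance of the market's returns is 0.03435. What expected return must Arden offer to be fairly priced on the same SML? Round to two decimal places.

7.25%

MRP = (13.91% − 6.42%) / (1.24 − 0.19) = 7.1333%
R_f = 6.42% − 0.19 × 7.1333% = 5.0647%
β_Arden = Cov / Var(R_m) = 0.01050 / 0.03435 = 0.3057
E(R_Arden) = R_f + β × MRP = 5.0647% + 0.3057 × 7.1333% = 7.25%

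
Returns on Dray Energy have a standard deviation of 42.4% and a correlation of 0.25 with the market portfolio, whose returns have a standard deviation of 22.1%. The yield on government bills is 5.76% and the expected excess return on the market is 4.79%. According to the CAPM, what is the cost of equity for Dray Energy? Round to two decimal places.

8.06%

β = ρ × σ_i / σ_m = 0.25 × 42.4% / 22.1% = 0.4796
E(R) = 5.76% + 0.4796 × 4.79% = 8.06%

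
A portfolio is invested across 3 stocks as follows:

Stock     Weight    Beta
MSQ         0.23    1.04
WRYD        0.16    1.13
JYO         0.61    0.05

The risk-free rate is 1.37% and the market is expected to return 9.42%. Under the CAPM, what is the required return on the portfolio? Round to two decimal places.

β_P = Σ w_i β_i = 0.23×1.04 + 0.16×1.13 + 0.61×0.05 = 0.4505
MRP = 9.42% − 1.37% = 8.05%
E(R_P) = R_f + β_P × MRP = 1.37% + 0.4505 × 8.05% = 5.00%

5.00%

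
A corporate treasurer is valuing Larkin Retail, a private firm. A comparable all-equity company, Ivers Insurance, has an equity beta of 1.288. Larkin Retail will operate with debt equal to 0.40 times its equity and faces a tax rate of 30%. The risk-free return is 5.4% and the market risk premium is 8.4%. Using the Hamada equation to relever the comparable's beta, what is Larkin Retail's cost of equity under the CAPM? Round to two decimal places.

β_L = β_U × [1 + (1 − t)(D/E)] = 1.288 × [1 + (1 − 0.30) × 0.40]
    = 1.288 × [1 + 0.70 × 0.40] = 1.288 × 1.2800 = 1.6486
E(R) = R_f + β_L × MRP = 5.4% + 1.6486 × 8.4% = 19.25%

19.25%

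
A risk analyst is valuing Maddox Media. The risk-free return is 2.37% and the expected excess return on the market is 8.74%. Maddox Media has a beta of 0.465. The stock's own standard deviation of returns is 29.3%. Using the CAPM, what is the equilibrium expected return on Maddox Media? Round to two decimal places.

6.43%

E(R) = R_f + β × MRP = 2.37% + 0.465 × 8.74% = 6.43%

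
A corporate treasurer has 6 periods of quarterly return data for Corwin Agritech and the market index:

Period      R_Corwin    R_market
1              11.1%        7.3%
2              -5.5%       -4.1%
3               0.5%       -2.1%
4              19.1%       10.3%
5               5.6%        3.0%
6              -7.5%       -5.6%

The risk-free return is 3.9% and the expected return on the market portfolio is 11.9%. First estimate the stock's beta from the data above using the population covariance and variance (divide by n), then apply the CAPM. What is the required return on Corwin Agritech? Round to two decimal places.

Mean R_i = (11.1 − 5.5 + 0.5 + 19.1 + 5.6 − 7.5) / 6 = 3.8833%
Mean R_m = (7.3 − 4.1 − 2.1 + 10.3 + 3.0 − 5.6) / 6 = 1.4667%
Σ(R_i − R̄_i)(R_m − R̄_m) = 323.8867  ⇒  Cov = 323.8867 / 6 = 53.9811
Σ(R_m − R̄_m)² = 208.0533  ⇒  Var(R_m) = 208.0533 / 6 = 34.6756
β = Cov / Var(R_m) = 53.9811 / 34.6756 = 1.5567
MRP = 11.9% − 3.9% = 8.00%
E(R) = R_f + β × MRP = 3.9% + 1.5567 × 8.0% = 16.35%

16.35%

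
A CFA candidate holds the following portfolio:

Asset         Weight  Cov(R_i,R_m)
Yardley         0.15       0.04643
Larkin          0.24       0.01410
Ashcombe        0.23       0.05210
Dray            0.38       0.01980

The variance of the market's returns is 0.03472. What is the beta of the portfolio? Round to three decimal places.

0.860

β_Yardley = 0.04643 / 0.03472 = 1.3373
β_Larkin = 0.01410 / 0.03472 = 0.4061
β_Ashcombe = 0.05210 / 0.03472 = 1.5006
β_Dray = 0.01980 / 0.03472 = 0.5703
β_P = Σ w_i β_i = 0.15×1.3373 + 0.24×0.4061 + 0.23×1.5006 + 0.38×0.5703 = 0.8599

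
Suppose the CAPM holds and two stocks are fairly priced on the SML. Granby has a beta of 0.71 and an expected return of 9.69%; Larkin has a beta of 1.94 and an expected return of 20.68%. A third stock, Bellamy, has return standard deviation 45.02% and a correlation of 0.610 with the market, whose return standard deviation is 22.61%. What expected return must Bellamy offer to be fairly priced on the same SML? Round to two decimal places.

MRP = (20.68% − 9.69%) / (1.94 − 0.71) = 8.9350%
R_f = 9.69% − 0.71 × 8.9350% = 3.3462%
β_Bellamy = ρ·σ_i/σ_m = 0.610 × 45.02 / 22.61 = 1.2146
E(R_Bellamy) = R_f + β × MRP = 3.3462% + 1.2146 × 8.9350% = 14.20%

14.20%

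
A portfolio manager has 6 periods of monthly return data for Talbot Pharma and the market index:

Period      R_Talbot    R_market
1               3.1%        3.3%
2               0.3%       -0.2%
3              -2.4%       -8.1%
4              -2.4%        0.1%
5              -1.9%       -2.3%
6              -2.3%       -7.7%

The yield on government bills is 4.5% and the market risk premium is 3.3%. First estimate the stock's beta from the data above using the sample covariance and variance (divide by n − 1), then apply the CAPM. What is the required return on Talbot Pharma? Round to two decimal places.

Mean R_i = (3.1 + 0.3 − 2.4 − 2.4 − 1.9 − 2.3) / 6 = -0.9333%
Mean R_m = (3.3 − 0.2 − 8.1 + 0.1 − 2.3 − 7.7) / 6 = -2.4833%
Σ(R_i − R̄_i)(R_m − R̄_m) = 37.5433  ⇒  Cov = 37.5433 / 5 = 7.5087
Σ(R_m − R̄_m)² = 104.1283  ⇒  Var(R_m) = 104.1283 / 5 = 20.8257
β = Cov / Var(R_m) = 7.5087 / 20.8257 = 0.3605
E(R) = R_f + β × MRP = 4.5% + 0.3605 × 3.3% = 5.69%

5.69%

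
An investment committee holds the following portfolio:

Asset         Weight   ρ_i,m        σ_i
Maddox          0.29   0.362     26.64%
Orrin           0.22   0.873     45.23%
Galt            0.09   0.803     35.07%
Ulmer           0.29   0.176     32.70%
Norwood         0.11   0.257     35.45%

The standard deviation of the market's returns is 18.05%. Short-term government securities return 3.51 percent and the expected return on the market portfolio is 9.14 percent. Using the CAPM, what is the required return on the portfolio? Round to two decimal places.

8.72%

β_Maddox = 0.362 × 26.64% / 18.05% = 0.5343
β_Orrin = 0.873 × 45.23% / 18.05% = 2.1876
β_Galt = 0.803 × 35.07% / 18.05% = 1.5602
β_Ulmer = 0.176 × 32.70% / 18.05% = 0.3188
β_Norwood = 0.257 × 35.45% / 18.05% = 0.5047
β_P = Σ w_i β_i = 0.29×0.5343 + 0.22×2.1876 + 0.09×1.5602 + 0.29×0.3188 + 0.11×0.5047 = 0.9246
MRP = 9.14% − 3.51% = 5.63%
E(R_P) = R_f + β_P × MRP = 3.51% + 0.9246 × 5.63% = 8.72%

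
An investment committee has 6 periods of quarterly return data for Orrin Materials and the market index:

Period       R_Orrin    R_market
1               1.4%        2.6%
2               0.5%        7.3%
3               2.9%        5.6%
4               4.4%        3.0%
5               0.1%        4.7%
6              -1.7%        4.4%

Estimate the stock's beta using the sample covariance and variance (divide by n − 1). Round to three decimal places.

-0.352

Mean R_i = (1.4 + 0.5 + 2.9 + 4.4 + 0.1 − 1.7) / 6 = 1.2667%
Mean R_m = (2.6 + 7.3 + 5.6 + 3.0 + 4.7 + 4.4) / 6 = 4.6000%
Σ(R_i − R̄_i)(R_m − R̄_m) = -5.2400  ⇒  Cov = -5.2400 / 5 = -1.0480
Σ(R_m − R̄_m)² = 14.9000  ⇒  Var(R_m) = 14.9000 / 5 = 2.9800
β = Cov / Var(R_m) = -1.0480 / 2.9800 = -0.3517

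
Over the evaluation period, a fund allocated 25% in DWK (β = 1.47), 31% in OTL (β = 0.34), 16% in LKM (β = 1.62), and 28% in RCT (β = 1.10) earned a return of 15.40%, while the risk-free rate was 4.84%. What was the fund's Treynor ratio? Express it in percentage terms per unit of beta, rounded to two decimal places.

β_P = 0.25×1.47 + 0.31×0.34 + 0.16×1.62 + 0.28×1.10 = 1.0401
Treynor = (R_P − R_f) / β_P = (15.40% − 4.84%) / 1.0401 = 10.56% / 1.0401 = 10.15%

10.15%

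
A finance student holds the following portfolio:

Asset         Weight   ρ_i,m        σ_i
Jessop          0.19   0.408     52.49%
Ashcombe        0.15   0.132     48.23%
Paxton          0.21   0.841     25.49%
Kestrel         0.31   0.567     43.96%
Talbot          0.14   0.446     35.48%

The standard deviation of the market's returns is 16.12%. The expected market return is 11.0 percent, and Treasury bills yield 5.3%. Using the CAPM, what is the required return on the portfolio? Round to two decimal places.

β_Jessop = 0.408 × 52.49% / 16.12% = 1.3285
β_Ashcombe = 0.132 × 48.23% / 16.12% = 0.3949
β_Paxton = 0.841 × 25.49% / 16.12% = 1.3298
β_Kestrel = 0.567 × 43.96% / 16.12% = 1.5462
β_Talbot = 0.446 × 35.48% / 16.12% = 0.9816
β_P = Σ w_i β_i = 0.19×1.3285 + 0.15×0.3949 + 0.21×1.3298 + 0.31×1.5462 + 0.14×0.9816 = 1.2077
MRP = 11.0% − 5.3% = 5.70%
E(R_P) = R_f + β_P × MRP = 5.3% + 1.2077 × 5.7% = 12.18%

12.18%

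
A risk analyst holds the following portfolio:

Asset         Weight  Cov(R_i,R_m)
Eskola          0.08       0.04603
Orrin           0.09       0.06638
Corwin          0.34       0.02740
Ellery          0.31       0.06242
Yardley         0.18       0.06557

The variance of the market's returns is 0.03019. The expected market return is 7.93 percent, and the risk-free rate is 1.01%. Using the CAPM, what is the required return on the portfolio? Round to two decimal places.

12.50%

β_Eskola = 0.04603 / 0.03019 = 1.5247
β_Orrin = 0.06638 / 0.03019 = 2.1987
β_Corwin = 0.02740 / 0.03019 = 0.9076
β_Ellery = 0.06242 / 0.03019 = 2.0676
β_Yardley = 0.06557 / 0.03019 = 2.1719
β_P = Σ w_i β_i = 0.08×1.5247 + 0.09×2.1987 + 0.34×0.9076 + 0.31×2.0676 + 0.18×2.1719 = 1.6603
MRP = 7.93% − 1.01% = 6.92%
E(R_P) = R_f + β_P × MRP = 1.01% + 1.6603 × 6.92% = 12.50%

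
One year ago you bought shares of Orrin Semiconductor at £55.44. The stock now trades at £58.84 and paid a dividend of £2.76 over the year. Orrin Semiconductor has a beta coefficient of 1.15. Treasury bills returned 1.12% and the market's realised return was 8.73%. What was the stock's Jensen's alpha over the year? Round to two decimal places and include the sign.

Realised HPR = (P1 + D1 − P0) / P0 = (58.84 + 2.76 − 55.44) / 55.44 = 6.16 / 55.44 = 11.1111%
MRP = 8.73% − 1.12% = 7.61%
CAPM required = R_f + β·MRP = 1.12% + 1.15 × 7.61% = 9.8715%
α = realised − required = 11.1111% − 9.8715% = +1.24%

+1.24%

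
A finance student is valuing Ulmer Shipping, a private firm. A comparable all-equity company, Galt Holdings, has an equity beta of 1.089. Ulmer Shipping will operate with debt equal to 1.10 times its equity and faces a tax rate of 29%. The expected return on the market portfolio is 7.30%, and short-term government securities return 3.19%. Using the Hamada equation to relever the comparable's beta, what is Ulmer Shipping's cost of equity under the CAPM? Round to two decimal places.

11.16%

β_L = β_U × [1 + (1 − t)(D/E)] = 1.089 × [1 + (1 − 0.29) × 1.10]
    = 1.089 × [1 + 0.71 × 1.10] = 1.089 × 1.7810 = 1.9395
MRP = 7.30% − 3.19% = 4.11%
E(R) = R_f + β_L × MRP = 3.19% + 1.9395 × 4.11% = 11.16%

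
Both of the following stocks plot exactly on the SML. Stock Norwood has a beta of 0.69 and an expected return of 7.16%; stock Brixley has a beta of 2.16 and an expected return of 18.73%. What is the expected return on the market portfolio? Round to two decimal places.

Both satisfy E(R) = R_f + β·MRP, so the slope of the SML is
MRP = (18.73% − 7.16%) / (2.16 − 0.69) = 11.57% / 1.47 = 7.8707%
R_f = E(R_Norwood) − β_Norwood·MRP = 7.16% − 0.69 × 7.8707% = 1.7292%
E(R_m) = R_f + MRP = 1.7292% + 7.8707% = 9.60%

9.60%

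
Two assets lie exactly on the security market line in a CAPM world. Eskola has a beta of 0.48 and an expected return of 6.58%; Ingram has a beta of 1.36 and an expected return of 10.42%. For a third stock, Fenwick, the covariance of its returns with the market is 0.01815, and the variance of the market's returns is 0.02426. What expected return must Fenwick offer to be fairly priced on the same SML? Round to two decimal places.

MRP = (10.42% − 6.58%) / (1.36 − 0.48) = 4.3636%
R_f = 6.58% − 0.48 × 4.3636% = 4.4855%
β_Fenwick = Cov / Var(R_m) = 0.01815 / 0.02426 = 0.7481
E(R_Fenwick) = R_f + β × MRP = 4.4855% + 0.7481 × 4.3636% = 7.75%

7.75%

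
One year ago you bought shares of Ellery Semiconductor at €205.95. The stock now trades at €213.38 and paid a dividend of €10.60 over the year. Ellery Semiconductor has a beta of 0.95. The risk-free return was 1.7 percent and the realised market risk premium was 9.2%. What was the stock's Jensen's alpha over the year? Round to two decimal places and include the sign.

Realised HPR = (P1 + D1 − P0) / P0 = (213.38 + 10.60 − 205.95) / 205.95 = 18.03 / 205.95 = 8.7546%
CAPM required = R_f + β·MRP = 1.7% + 0.95 × 9.2% = 10.4400%
α = realised − required = 8.7546% − 10.4400% = -1.69%

-1.69%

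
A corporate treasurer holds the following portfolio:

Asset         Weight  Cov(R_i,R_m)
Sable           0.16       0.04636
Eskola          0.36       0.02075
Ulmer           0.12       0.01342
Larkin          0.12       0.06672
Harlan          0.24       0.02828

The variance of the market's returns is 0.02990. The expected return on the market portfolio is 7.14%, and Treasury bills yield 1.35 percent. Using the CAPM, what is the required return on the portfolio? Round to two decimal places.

β_Sable = 0.04636 / 0.02990 = 1.5505
β_Eskola = 0.02075 / 0.02990 = 0.6940
β_Ulmer = 0.01342 / 0.02990 = 0.4488
β_Larkin = 0.06672 / 0.02990 = 2.2314
β_Harlan = 0.02828 / 0.02990 = 0.9458
β_P = Σ w_i β_i = 0.16×1.5505 + 0.36×0.6940 + 0.12×0.4488 + 0.12×2.2314 + 0.24×0.9458 = 1.0465
MRP = 7.14% − 1.35% = 5.79%
E(R_P) = R_f + β_P × MRP = 1.35% + 1.0465 × 5.79% = 7.41%

7.41%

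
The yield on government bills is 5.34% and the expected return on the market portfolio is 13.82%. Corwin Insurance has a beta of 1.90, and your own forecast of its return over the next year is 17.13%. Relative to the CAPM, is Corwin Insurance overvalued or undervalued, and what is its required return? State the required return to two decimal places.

MRP = 13.82% − 5.34% = 8.48%
Required return = R_f + β·MRP = 5.34% + 1.90 × 8.48% = 21.45%
Forecast 17.13% < required 21.45% → the stock plots below the SML → overvalued.

Overvalued; required return 21.45%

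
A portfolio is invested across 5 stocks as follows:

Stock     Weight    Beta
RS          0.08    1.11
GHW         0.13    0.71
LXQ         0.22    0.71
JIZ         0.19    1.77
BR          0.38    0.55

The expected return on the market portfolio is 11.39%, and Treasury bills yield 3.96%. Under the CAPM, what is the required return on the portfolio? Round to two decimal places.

10.52%

β_P = Σ w_i β_i = 0.08×1.11 + 0.13×0.71 + 0.22×0.71 + 0.19×1.77 + 0.38×0.55 = 0.8826
MRP = 11.39% − 3.96% = 7.43%
E(R_P) = R_f + β_P × MRP = 3.96% + 0.8826 × 7.43% = 10.52%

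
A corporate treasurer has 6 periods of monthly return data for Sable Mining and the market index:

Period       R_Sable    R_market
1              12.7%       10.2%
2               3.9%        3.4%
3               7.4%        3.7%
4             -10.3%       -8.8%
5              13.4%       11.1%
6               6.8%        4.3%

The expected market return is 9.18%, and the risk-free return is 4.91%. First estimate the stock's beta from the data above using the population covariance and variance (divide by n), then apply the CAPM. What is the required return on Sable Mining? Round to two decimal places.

Mean R_i = (12.7 + 3.9 + 7.4 − 10.3 + 13.4 + 6.8) / 6 = 5.6500%
Mean R_m = (10.2 + 3.4 + 3.7 − 8.8 + 11.1 + 4.3) / 6 = 3.9833%
Σ(R_i − R̄_i)(R_m − R̄_m) = 303.7650  ⇒  Cov = 303.7650 / 6 = 50.6275
Σ(R_m − R̄_m)² = 253.2283  ⇒  Var(R_m) = 253.2283 / 6 = 42.2047
β = Cov / Var(R_m) = 50.6275 / 42.2047 = 1.1996
MRP = 9.18% − 4.91% = 4.27%
E(R) = R_f + β × MRP = 4.91% + 1.1996 × 4.27% = 10.03%

10.03%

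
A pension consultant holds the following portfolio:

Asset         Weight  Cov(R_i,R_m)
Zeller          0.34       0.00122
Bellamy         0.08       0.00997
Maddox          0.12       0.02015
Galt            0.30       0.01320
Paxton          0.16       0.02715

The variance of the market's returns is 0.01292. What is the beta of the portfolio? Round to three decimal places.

β_Zeller = 0.00122 / 0.01292 = 0.0944
β_Bellamy = 0.00997 / 0.01292 = 0.7717
β_Maddox = 0.02015 / 0.01292 = 1.5596
β_Galt = 0.01320 / 0.01292 = 1.0217
β_Paxton = 0.02715 / 0.01292 = 2.1014
β_P = Σ w_i β_i = 0.34×0.0944 + 0.08×0.7717 + 0.12×1.5596 + 0.30×1.0217 + 0.16×2.1014 = 0.9237

0.924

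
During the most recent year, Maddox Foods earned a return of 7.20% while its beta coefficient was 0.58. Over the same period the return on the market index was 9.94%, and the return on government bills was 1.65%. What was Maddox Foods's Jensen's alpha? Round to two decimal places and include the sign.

+0.74%

Market excess return = 9.94% − 1.65% = 8.29%
CAPM benchmark = R_f + β(R_m − R_f) = 1.65% + 0.58 × 8.29% = 6.4582%
α = actual − benchmark = 7.20% − 6.4582% = +0.74%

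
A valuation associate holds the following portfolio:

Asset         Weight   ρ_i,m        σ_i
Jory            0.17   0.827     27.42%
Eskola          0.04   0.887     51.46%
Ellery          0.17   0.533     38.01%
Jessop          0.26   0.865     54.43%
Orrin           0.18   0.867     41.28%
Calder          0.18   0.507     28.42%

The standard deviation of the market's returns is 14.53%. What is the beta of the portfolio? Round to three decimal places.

2.092

β_Jory = 0.827 × 27.42% / 14.53% = 1.5607
β_Eskola = 0.887 × 51.46% / 14.53% = 3.1414
β_Ellery = 0.533 × 38.01% / 14.53% = 1.3943
β_Jessop = 0.865 × 54.43% / 14.53% = 3.2403
β_Orrin = 0.867 × 41.28% / 14.53% = 2.4632
β_Calder = 0.507 × 28.42% / 14.53% = 0.9917
β_P = Σ w_i β_i = 0.17×1.5607 + 0.04×3.1414 + 0.17×1.3943 + 0.26×3.2403 + 0.18×2.4632 + 0.18×0.9917 = 2.0924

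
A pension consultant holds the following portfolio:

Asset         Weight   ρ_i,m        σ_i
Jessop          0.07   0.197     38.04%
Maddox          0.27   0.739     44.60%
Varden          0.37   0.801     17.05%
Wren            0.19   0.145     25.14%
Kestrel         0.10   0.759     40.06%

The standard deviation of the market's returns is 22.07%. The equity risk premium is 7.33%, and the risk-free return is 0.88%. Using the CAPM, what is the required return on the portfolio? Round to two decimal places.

β_Jessop = 0.197 × 38.04% / 22.07% = 0.3396
β_Maddox = 0.739 × 44.60% / 22.07% = 1.4934
β_Varden = 0.801 × 17.05% / 22.07% = 0.6188
β_Wren = 0.145 × 25.14% / 22.07% = 0.1652
β_Kestrel = 0.759 × 40.06% / 22.07% = 1.3777
β_P = Σ w_i β_i = 0.07×0.3396 + 0.27×1.4934 + 0.37×0.6188 + 0.19×0.1652 + 0.10×1.3777 = 0.8251
E(R_P) = R_f + β_P × MRP = 0.88% + 0.8251 × 7.33% = 6.93%

6.93%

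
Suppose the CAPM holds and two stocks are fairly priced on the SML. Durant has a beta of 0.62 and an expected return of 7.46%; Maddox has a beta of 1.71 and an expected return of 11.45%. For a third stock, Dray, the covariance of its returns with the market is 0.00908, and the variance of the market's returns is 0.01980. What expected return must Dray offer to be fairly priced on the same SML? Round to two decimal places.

6.87%

MRP = (11.45% − 7.46%) / (1.71 − 0.62) = 3.6606%
R_f = 7.46% − 0.62 × 3.6606% = 5.1904%
β_Dray = Cov / Var(R_m) = 0.00908 / 0.01980 = 0.4586
E(R_Dray) = R_f + β × MRP = 5.1904% + 0.4586 × 3.6606% = 6.87%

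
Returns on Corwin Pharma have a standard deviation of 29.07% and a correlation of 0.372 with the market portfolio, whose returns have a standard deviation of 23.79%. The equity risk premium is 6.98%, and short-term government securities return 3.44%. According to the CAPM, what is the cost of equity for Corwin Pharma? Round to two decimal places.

6.61%

β = ρ × σ_i / σ_m = 0.372 × 29.07% / 23.79% = 0.4546
E(R) = 3.44% + 0.4546 × 6.98% = 6.61%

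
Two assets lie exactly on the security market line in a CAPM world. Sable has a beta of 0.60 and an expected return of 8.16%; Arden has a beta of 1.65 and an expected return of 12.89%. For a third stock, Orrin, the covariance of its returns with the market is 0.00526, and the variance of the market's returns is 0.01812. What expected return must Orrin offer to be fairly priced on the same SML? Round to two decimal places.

MRP = (12.89% − 8.16%) / (1.65 − 0.60) = 4.5048%
R_f = 8.16% − 0.60 × 4.5048% = 5.4571%
β_Orrin = Cov / Var(R_m) = 0.00526 / 0.01812 = 0.2903
E(R_Orrin) = R_f + β × MRP = 5.4571% + 0.2903 × 4.5048% = 6.76%

6.76%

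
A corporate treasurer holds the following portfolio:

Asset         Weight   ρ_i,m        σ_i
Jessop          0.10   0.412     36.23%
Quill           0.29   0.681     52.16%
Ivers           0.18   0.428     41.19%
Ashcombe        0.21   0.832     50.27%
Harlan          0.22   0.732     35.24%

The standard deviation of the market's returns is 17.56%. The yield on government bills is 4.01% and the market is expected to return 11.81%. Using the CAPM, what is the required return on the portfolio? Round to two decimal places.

β_Jessop = 0.412 × 36.23% / 17.56% = 0.8500
β_Quill = 0.681 × 52.16% / 17.56% = 2.0228
β_Ivers = 0.428 × 41.19% / 17.56% = 1.0039
β_Ashcombe = 0.832 × 50.27% / 17.56% = 2.3818
β_Harlan = 0.732 × 35.24% / 17.56% = 1.4690
β_P = Σ w_i β_i = 0.10×0.8500 + 0.29×2.0228 + 0.18×1.0039 + 0.21×2.3818 + 0.22×1.4690 = 1.6757
MRP = 11.81% − 4.01% = 7.80%
E(R_P) = R_f + β_P × MRP = 4.01% + 1.6757 × 7.80% = 17.08%

17.08%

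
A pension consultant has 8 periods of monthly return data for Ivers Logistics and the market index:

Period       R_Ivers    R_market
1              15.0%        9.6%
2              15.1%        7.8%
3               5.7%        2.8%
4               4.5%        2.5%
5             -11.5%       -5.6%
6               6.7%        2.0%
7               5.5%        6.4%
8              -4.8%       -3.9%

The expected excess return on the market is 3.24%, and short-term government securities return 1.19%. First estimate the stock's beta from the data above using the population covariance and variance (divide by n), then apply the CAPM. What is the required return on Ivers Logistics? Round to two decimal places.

Mean R_i = (15.0 + 15.1 + 5.7 + 4.5 − 11.5 + 6.7 + 5.5 − 4.8) / 8 = 4.5250%
Mean R_m = (9.6 + 7.8 + 2.8 + 2.5 − 5.6 + 2.0 + 6.4 − 3.9) / 8 = 2.7000%
Σ(R_i − R̄_i)(R_m − R̄_m) = 322.9700  ⇒  Cov = 322.9700 / 8 = 40.3713
Σ(R_m − R̄_m)² = 200.3000  ⇒  Var(R_m) = 200.3000 / 8 = 25.0375
β = Cov / Var(R_m) = 40.3713 / 25.0375 = 1.6124
E(R) = R_f + β × MRP = 1.19% + 1.6124 × 3.24% = 6.41%

6.41%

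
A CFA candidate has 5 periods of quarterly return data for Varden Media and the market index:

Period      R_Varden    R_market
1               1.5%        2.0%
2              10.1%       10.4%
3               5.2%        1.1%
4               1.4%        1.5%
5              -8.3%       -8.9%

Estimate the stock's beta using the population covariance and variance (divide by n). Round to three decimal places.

0.948

Mean R_i = (1.5 + 10.1 + 5.2 + 1.4 − 8.3) / 5 = 1.9800%
Mean R_m = (2.0 + 10.4 + 1.1 + 1.5 − 8.9) / 5 = 1.2200%
Σ(R_i − R̄_i)(R_m − R̄_m) = 177.6520  ⇒  Cov = 177.6520 / 5 = 35.5304
Σ(R_m − R̄_m)² = 187.3880  ⇒  Var(R_m) = 187.3880 / 5 = 37.4776
β = Cov / Var(R_m) = 35.5304 / 37.4776 = 0.9480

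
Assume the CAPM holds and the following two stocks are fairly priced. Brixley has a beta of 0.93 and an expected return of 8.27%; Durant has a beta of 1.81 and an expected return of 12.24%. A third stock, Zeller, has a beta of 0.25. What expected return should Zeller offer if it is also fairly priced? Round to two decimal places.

MRP (SML slope) = (12.24% − 8.27%) / (1.81 − 0.93) = 3.97% / 0.88 = 4.5114%
R_f (intercept) = 8.27% − 0.93 × 4.5114% = 4.0744%
E(R_Zeller) = R_f + β × MRP = 4.0744% + 0.25 × 4.5114% = 5.20%

5.20%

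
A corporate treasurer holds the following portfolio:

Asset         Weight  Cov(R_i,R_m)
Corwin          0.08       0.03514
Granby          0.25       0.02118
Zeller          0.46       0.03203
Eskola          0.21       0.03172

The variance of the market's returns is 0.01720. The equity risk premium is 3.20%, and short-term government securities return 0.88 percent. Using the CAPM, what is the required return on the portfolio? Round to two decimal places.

β_Corwin = 0.03514 / 0.01720 = 2.0430
β_Granby = 0.02118 / 0.01720 = 1.2314
β_Zeller = 0.03203 / 0.01720 = 1.8622
β_Eskola = 0.03172 / 0.01720 = 1.8442
β_P = Σ w_i β_i = 0.08×2.0430 + 0.25×1.2314 + 0.46×1.8622 + 0.21×1.8442 = 1.7152
E(R_P) = R_f + β_P × MRP = 0.88% + 1.7152 × 3.20% = 6.37%

6.37%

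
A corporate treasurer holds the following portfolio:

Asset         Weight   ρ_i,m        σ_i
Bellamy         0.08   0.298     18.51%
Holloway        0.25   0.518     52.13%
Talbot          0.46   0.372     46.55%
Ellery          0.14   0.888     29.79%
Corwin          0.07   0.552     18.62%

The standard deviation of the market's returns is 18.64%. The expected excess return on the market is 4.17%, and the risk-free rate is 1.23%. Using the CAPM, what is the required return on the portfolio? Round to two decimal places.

β_Bellamy = 0.298 × 18.51% / 18.64% = 0.2959
β_Holloway = 0.518 × 52.13% / 18.64% = 1.4487
β_Talbot = 0.372 × 46.55% / 18.64% = 0.9290
β_Ellery = 0.888 × 29.79% / 18.64% = 1.4192
β_Corwin = 0.552 × 18.62% / 18.64% = 0.5514
β_P = Σ w_i β_i = 0.08×0.2959 + 0.25×1.4487 + 0.46×0.9290 + 0.14×1.4192 + 0.07×0.5514 = 1.0505
E(R_P) = R_f + β_P × MRP = 1.23% + 1.0505 × 4.17% = 5.61%

5.61%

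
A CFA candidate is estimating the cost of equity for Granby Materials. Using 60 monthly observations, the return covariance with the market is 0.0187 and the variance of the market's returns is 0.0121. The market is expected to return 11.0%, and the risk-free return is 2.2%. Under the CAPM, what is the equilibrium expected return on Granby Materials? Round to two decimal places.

β = Cov(R_i, R_m) / Var(R_m) = 0.0187 / 0.0121 = 1.5455
MRP = 11.0% − 2.2% = 8.80%
E(R) = R_f + β × MRP = 2.2% + 1.5455 × 8.8% = 15.80%

15.80%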